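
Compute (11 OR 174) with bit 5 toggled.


Step 1: 11 | 174 = 175
Step 2: 175 ^ (1 << 5) = 175 ^ 32 = 143

143


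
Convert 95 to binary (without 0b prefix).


95 = 1011111 in binary

1011111


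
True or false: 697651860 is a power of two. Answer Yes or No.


0b101001100101010101001010010100. Multiple bits set => No

No


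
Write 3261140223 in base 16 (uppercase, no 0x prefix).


3261140223 = C2610CFF hex

C2610CFF


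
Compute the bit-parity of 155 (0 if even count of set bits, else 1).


0b10011011 has 5 ones => parity 1

1


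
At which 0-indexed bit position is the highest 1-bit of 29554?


0b111001101110010. Highest set bit at position 14

14


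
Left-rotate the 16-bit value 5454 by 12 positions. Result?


Rotate 0b1010101001110 left by 12 (16-bit) = 0b1110000101010100 = 57684

57684


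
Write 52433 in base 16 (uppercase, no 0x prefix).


52433 = CCD1 hex

CCD1


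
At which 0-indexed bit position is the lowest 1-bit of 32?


0b100000. Lowest set bit at position 5

5


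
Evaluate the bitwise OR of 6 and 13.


0b110 | 0b1101 = 0b1111 = 15

15


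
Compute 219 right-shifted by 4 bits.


0b11011011 >> 4 = 0b1101 = 13

13


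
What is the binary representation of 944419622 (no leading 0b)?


944419622 = 111000010010101011001100100110 in binary

111000010010101011001100100110


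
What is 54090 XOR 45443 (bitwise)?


0b1101001101001010 ^ 0b1011000110000011 = 0b110001011001001 = 25289

25289


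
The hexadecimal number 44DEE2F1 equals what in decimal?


44DEE2F1 hex = 1155457777 decimal

1155457777


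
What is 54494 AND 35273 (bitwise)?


0b1101010011011110 & 0b1000100111001001 = 0b1000000011001000 = 32968

32968


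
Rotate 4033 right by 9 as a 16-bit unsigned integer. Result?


Rotate 0b111111000001 right by 9 (16-bit) = 0b1110000010000111 = 57479

57479


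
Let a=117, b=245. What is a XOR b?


117 ^ 245 = 128

128


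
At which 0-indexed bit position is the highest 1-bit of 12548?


0b11000100000100. Highest set bit at position 13

13


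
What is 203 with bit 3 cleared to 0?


203 & ~(1 << 3) = 195

195


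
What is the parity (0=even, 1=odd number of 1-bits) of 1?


0b1 has 1 ones => parity 1

1


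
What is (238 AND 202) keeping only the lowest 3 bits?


Step 1: 238 & 202 = 202
Step 2: 202 & 7 = 2

2


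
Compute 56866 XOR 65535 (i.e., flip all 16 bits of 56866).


56866 ^ 65535 = 8669

8669


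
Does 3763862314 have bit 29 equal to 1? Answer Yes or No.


0b11100000010101111111101100101010, bit 29 = 1. Yes

Yes


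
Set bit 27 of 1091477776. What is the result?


1091477776 | (1 << 27) = 1091477776 | 134217728 = 1225695504

1225695504


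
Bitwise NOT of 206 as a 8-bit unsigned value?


~0b11001110 = 0b110001 = 49 (8-bit unsigned)

49


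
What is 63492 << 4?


0b1111100000000100 << 4 = 0b11111000000001000000 = 1015872

1015872


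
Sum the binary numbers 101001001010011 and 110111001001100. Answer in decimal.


101001001010011 + 110111001001100 = 1100000010011111 = 49311

49311


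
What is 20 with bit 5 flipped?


20 ^ (1 << 5) = 20 ^ 32 = 52

52


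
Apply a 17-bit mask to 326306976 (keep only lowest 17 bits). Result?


326306976 & 131071 = 68768

68768


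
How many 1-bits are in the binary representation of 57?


0b111001 has 4 set bits

4


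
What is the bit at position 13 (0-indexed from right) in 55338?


0b1101100000101010, position 13 = 0

0


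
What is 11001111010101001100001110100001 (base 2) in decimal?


11001111010101001100001110100001 in decimal = 3478438817

3478438817


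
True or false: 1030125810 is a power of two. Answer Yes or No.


0b111101011001100111100011110010. Multiple bits set => No

No


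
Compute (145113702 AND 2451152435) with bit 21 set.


Step 1: 145113702 & 2451152435 = 546
Step 2: 546 | (1 << 21) = 546 | 2097152 = 2097698

2097698


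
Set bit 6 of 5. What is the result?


5 | (1 << 6) = 5 | 64 = 69

69


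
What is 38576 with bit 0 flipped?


38576 ^ (1 << 0) = 38576 ^ 1 = 38577

38577


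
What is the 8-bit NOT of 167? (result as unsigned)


~0b10100111 = 0b1011000 = 88 (8-bit unsigned)

88


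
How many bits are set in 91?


0b1011011 has 5 set bits

5


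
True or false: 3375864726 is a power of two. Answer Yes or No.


0b11001001001101111001101110010110. Multiple bits set => No

No


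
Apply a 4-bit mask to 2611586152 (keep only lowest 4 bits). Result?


2611586152 & 15 = 8

8


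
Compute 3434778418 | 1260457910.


0b11001100101110101000111100110010 | 0b1001011001000010000111110110110 = 0b11001111101110111000111110110110 = 3485175734

3485175734


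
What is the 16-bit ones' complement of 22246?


22246 ^ 65535 = 43289

43289


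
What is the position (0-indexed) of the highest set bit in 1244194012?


0b1001010001010001110010011011100. Highest set bit at position 30

30


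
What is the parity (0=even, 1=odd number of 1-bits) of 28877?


0b111000011001101 has 8 ones => parity 0

0


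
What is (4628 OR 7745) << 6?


Step 1: 4628 | 7745 = 7765
Step 2: 7765 << 6 = 496960

496960


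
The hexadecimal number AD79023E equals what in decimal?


AD79023E hex = 2910388798 decimal

2910388798


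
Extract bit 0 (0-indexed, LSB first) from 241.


0b11110001, position 0 = 1

1


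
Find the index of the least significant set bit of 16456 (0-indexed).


0b100000001001000. Lowest set bit at position 3

3


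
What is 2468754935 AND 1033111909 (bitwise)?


0b10010011001001100011010111110111 & 0b111101100101000000100101100101 = 0b10001000001000000000101100101 = 285475173

285475173


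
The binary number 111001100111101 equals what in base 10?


111001100111101 in decimal = 29501

29501


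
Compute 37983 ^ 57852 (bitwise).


0b1001010001011111 ^ 0b1110000111111100 = 0b111010110100011 = 30115

30115


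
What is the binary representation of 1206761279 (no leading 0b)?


1206761279 = 1000111111011011011011100111111 in binary

1000111111011011011011100111111


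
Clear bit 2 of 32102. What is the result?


32102 & ~(1 << 2) = 32098

32098


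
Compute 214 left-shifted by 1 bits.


0b11010110 << 1 = 0b110101100 = 428

428


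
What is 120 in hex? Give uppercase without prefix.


120 = 78 hex

78


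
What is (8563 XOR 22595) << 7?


Step 1: 8563 ^ 22595 = 31024
Step 2: 31024 << 7 = 3971072

3971072


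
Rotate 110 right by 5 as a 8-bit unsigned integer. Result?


Rotate 0b1101110 right by 5 (8-bit) = 0b1110011 = 115

115


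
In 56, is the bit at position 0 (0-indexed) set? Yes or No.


0b111000, bit 0 = 0. No

No


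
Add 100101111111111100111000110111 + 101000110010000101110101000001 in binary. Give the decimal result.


100101111111111100111000110111 + 101000110010000101110101000001 = 1001110110010000010101101111000 = 1321741176

1321741176


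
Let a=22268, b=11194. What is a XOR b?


22268 ^ 11194 = 32070

32070


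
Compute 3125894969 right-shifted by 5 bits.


0b10111010010100010101111100111001 >> 5 = 0b101110100101000101011111001 = 97684217

97684217


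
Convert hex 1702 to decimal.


1702 hex = 5890 decimal

5890


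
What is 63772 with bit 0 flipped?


63772 ^ (1 << 0) = 63772 ^ 1 = 63773

63773


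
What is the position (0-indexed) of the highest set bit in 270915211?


0b10000001001011101011010001011. Highest set bit at position 28

28


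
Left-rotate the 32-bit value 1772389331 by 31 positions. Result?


Rotate 0b1101001101001001000001111010011 left by 31 (32-bit) = 0b10110100110100100100000111101001 = 3033678313

3033678313


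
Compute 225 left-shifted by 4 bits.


0b11100001 << 4 = 0b111000010000 = 3600

3600


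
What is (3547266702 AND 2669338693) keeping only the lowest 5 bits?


Step 1: 3547266702 & 2669338693 = 2466963460
Step 2: 2466963460 & 31 = 4

4


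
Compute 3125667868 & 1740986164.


0b10111010010011011110100000011100 & 0b1100111110001010101011100110100 = 0b100010010001010100000000010100 = 574963732

574963732


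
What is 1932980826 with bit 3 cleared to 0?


1932980826 & ~(1 << 3) = 1932980818

1932980818


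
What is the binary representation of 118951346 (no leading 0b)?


118951346 = 111000101110000110110110010 in binary

111000101110000110110110010


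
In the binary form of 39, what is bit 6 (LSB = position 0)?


0b100111, position 6 = 0

0


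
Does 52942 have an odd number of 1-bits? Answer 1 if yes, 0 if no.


0b1100111011001110 has 10 ones => parity 0

0


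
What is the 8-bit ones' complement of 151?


151 ^ 255 = 104

104


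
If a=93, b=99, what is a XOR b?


93 ^ 99 = 62

62


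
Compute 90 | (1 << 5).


90 | (1 << 5) = 90 | 32 = 122

122


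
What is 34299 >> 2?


0b1000010111111011 >> 2 = 0b10000101111110 = 8574

8574


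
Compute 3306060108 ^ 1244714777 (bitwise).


0b11000101000011100111100101001100 ^ 0b1001010001100001101011100011001 = 0b10001111001111101010111001010101 = 2403249749

2403249749


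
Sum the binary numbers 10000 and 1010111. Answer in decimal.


10000 + 1010111 = 1100111 = 103

103


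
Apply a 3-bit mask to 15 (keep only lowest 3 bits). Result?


15 & 7 = 7

7


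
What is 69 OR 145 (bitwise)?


0b1000101 | 0b10010001 = 0b11010101 = 213

213


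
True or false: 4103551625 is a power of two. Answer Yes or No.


0b11110100100101110011101010001001. Multiple bits set => No

No


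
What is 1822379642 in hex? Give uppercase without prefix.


1822379642 = 6C9F4E7A hex

6C9F4E7A


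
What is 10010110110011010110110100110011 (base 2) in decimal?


10010110110011010110110100110011 in decimal = 2530045235

2530045235


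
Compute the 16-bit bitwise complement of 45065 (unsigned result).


~0b1011000000001001 = 0b100111111110110 = 20470 (16-bit unsigned)

20470


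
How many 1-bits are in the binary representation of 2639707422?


0b10011101010101101011110100011110 has 19 set bits

19


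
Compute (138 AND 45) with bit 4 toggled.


Step 1: 138 & 45 = 8
Step 2: 8 ^ (1 << 4) = 8 ^ 16 = 24

24


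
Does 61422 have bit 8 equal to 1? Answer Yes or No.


0b1110111111101110, bit 8 = 1. Yes

Yes


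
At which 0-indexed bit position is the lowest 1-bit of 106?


0b1101010. Lowest set bit at position 1

1


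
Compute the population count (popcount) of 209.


0b11010001 has 4 set bits

4


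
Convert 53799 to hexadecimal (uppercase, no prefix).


53799 = D227 hex

D227


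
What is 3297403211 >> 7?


0b11000100100010100110000101001011 >> 7 = 0b1100010010001010011000010 = 25760962

25760962


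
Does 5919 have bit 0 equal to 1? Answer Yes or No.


0b1011100011111, bit 0 = 1. Yes

Yes


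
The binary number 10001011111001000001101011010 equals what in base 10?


10001011111001000001101011010 in decimal = 293372762

293372762


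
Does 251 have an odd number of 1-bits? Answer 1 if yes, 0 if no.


0b11111011 has 7 ones => parity 1

1


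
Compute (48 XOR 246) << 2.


Step 1: 48 ^ 246 = 198
Step 2: 198 << 2 = 792

792


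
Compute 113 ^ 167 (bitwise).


0b1110001 ^ 0b10100111 = 0b11010110 = 214

214


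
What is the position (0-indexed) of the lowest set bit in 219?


0b11011011. Lowest set bit at position 0

0


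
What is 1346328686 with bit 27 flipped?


1346328686 ^ (1 << 27) = 1346328686 ^ 134217728 = 1480546414

1480546414


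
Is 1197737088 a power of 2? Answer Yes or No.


0b1000111011001000000010010000000. Multiple bits set => No

No


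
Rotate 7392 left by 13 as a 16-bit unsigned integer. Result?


Rotate 0b1110011100000 left by 13 (16-bit) = 0b1110011100 = 924

924


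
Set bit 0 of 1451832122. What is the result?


1451832122 | (1 << 0) = 1451832122 | 1 = 1451832123

1451832123


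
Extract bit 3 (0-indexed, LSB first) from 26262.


0b110011010010110, position 3 = 0

0


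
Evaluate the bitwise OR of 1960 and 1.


0b11110101000 | 0b1 = 0b11110101001 = 1961

1961


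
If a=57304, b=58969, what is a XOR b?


57304 ^ 58969 = 14721

14721


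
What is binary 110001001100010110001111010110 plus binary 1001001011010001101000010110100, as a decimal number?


110001001100010110001111010110 + 1001001011010001101000010110100 = 1111010100110100011010010001010 = 2056926346

2056926346


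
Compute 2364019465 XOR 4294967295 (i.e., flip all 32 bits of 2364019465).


2364019465 ^ 4294967295 = 1930947830

1930947830


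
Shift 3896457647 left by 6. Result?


0b11101000001111110011100110101111 << 6 = 0b11101000001111110011100110101111000000 = 249373289408

249373289408


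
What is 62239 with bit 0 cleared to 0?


62239 & ~(1 << 0) = 62238

62238


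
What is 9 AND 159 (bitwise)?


0b1001 & 0b10011111 = 0b1001 = 9

9


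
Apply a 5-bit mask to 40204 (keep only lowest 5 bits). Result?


40204 & 31 = 12

12


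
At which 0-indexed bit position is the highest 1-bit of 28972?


0b111000100101100. Highest set bit at position 14

14


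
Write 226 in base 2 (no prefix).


226 = 11100010 in binary

11100010


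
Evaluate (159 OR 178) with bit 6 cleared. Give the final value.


Step 1: 159 | 178 = 191
Step 2: 191 & ~(1 << 6) = 191

191


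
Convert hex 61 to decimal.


61 hex = 97 decimal

97


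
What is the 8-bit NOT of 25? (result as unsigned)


~0b11001 = 0b11100110 = 230 (8-bit unsigned)

230


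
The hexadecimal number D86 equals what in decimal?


D86 hex = 3462 decimal

3462


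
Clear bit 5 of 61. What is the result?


61 & ~(1 << 5) = 29

29


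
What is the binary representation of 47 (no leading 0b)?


47 = 101111 in binary

101111


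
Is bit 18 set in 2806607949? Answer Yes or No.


0b10100111010010010111000001001101, bit 18 = 0. No

No


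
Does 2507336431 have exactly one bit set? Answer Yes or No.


0b10010101011100101110101011101111. Multiple bits set => No

No


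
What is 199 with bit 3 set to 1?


199 | (1 << 3) = 199 | 8 = 207

207


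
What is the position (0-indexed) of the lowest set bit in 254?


0b11111110. Lowest set bit at position 1

1


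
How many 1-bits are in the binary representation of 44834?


0b1010111100100010 has 8 set bits

8


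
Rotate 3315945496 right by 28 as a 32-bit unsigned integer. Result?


Rotate 0b11000101101001010101000000011000 right by 28 (32-bit) = 0b1011010010101010000000110001100 = 1515520396

1515520396


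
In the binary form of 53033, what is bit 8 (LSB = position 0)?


0b1100111100101001, position 8 = 1

1


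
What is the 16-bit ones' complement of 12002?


12002 ^ 65535 = 53533

53533


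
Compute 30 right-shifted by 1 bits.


0b11110 >> 1 = 0b1111 = 15

15


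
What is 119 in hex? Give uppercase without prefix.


119 = 77 hex

77


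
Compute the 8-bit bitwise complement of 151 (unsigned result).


~0b10010111 = 0b1101000 = 104 (8-bit unsigned)

104


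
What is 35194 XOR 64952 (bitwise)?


0b1000100101111010 ^ 0b1111110110111000 = 0b111010011000010 = 29890

29890


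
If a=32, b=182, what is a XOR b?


32 ^ 182 = 150

150


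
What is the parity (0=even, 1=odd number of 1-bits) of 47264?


0b1011100010100000 has 6 ones => parity 0

0


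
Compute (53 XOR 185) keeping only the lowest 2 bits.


Step 1: 53 ^ 185 = 140
Step 2: 140 & 3 = 0

0


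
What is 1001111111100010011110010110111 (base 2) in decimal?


1001111111100010011110010110111 in decimal = 1341209783

1341209783


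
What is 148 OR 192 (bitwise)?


0b10010100 | 0b11000000 = 0b11010100 = 212

212


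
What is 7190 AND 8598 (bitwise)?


0b1110000010110 & 0b10000110010110 = 0b10110 = 22

22


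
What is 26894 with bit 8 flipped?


26894 ^ (1 << 8) = 26894 ^ 256 = 26638

26638


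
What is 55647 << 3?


0b1101100101011111 << 3 = 0b1101100101011111000 = 445176

445176


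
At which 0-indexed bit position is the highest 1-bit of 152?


0b10011000. Highest set bit at position 7

7


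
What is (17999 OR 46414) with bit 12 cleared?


Step 1: 17999 | 46414 = 63311
Step 2: 63311 & ~(1 << 12) = 59215

59215


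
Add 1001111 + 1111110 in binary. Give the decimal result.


1001111 + 1111110 = 11001101 = 205

205


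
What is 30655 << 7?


0b111011110111111 << 7 = 0b1110111101111110000000 = 3923840

3923840


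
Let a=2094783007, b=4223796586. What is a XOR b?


2094783007 ^ 4223796586 = 2266619765

2266619765


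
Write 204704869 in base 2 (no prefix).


204704869 = 1100001100111000110001100101 in binary

1100001100111000110001100101


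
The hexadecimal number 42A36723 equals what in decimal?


42A36723 hex = 1118005027 decimal

1118005027


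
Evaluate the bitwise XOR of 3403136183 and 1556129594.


0b11001010110101111011110010110111 ^ 0b1011100110000001010011100111010 = 0b10010110000101110001101110001101 = 2518096781

2518096781


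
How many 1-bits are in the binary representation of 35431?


0b1000101001100111 has 8 set bits

8


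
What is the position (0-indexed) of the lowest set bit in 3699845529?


0b11011100100001110010100110011001. Lowest set bit at position 0

0


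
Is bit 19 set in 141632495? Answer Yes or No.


0b1000011100010010001111101111, bit 19 = 0. No

No


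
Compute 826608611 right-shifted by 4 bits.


0b110001010001010000101111100011 >> 4 = 0b11000101000101000010111110 = 51663038

51663038


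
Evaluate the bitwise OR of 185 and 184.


0b10111001 | 0b10111000 = 0b10111001 = 185

185


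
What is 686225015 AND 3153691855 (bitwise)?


0b101000111001101111011001110111 & 0b10111011111110011000010011001111 = 0b101000111000001000010001000111 = 685802567

685802567


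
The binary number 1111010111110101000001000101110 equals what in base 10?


1111010111110101000001000101110 in decimal = 2063237678

2063237678


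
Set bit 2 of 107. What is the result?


107 | (1 << 2) = 107 | 4 = 111

111


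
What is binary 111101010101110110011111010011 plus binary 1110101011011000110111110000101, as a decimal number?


111101010101110110011111010011 + 1110101011011000110111110000101 = 10110010110000111101011101011000 = 2999179096

2999179096


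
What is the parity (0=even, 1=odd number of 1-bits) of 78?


0b1001110 has 4 ones => parity 0

0


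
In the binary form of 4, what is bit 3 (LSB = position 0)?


0b100, position 3 = 0

0


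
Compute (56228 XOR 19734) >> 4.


Step 1: 56228 ^ 19734 = 38578
Step 2: 38578 >> 4 = 2411

2411


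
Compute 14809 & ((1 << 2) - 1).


14809 & 3 = 1

1


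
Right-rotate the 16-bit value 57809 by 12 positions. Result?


Rotate 0b1110000111010001 right by 12 (16-bit) = 0b1110100011110 = 7454

7454


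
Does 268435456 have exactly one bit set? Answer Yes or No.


0b10000000000000000000000000000. Only one bit set => Yes

Yes


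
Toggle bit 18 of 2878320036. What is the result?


2878320036 ^ (1 << 18) = 2878320036 ^ 262144 = 2878057892

2878057892


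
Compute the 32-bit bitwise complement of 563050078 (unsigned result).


~0b100001100011110111011001011110 = 0b11011110011100001000100110100001 = 3731917217 (32-bit unsigned)

3731917217


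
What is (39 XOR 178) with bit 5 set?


Step 1: 39 ^ 178 = 149
Step 2: 149 | (1 << 5) = 149 | 32 = 181

181


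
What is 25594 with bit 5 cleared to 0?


25594 & ~(1 << 5) = 25562

25562


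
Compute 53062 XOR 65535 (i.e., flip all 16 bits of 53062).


53062 ^ 65535 = 12473

12473


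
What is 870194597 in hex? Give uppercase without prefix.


870194597 = 33DE1DA5 hex

33DE1DA5


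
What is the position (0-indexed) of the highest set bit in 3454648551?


0b11001101111010011100000011100111. Highest set bit at position 31

31


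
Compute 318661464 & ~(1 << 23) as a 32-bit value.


318661464 & ~(1 << 23) = 310272856

310272856


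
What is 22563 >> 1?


0b101100000100011 >> 1 = 0b10110000010001 = 11281

11281


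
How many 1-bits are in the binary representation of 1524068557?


0b1011010110101110111000011001101 has 18 set bits

18


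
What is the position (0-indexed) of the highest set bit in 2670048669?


0b10011111001001011011010110011101. Highest set bit at position 31

31


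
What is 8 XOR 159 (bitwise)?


0b1000 ^ 0b10011111 = 0b10010111 = 151

151


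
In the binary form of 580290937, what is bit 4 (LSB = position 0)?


0b100010100101101000100101111001, position 4 = 1

1


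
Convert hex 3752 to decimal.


3752 hex = 14162 decimal

14162


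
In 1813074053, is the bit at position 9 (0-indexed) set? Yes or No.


0b1101100000100010101000010000101, bit 9 = 0. No

No


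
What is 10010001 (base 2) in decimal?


10010001 in decimal = 145

145


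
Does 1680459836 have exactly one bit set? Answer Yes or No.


0b1100100001010011100100000111100. Multiple bits set => No

No


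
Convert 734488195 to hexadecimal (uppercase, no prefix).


734488195 = 2BC76683 hex

2BC76683


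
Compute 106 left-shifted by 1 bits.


0b1101010 << 1 = 0b11010100 = 212

212


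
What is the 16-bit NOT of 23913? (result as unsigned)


~0b101110101101001 = 0b1010001010010110 = 41622 (16-bit unsigned)

41622


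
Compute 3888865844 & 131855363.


0b11100111110010110110001000110100 & 0b111110110111111010000000011 = 0b111110010110110000000000000 = 130768896

130768896


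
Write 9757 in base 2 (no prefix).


9757 = 10011000011101 in binary

10011000011101


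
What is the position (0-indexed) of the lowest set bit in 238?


0b11101110. Lowest set bit at position 1

1


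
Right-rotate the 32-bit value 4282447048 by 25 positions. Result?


Rotate 0b11111111010000001111010011001000 right by 25 (32-bit) = 0b10100000011110100110010001111111 = 2692375679

2692375679


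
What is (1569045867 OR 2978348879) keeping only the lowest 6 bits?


Step 1: 1569045867 | 2978348879 = 4253417327
Step 2: 4253417327 & 63 = 47

47


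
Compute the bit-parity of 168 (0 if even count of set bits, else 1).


0b10101000 has 3 ones => parity 1

1


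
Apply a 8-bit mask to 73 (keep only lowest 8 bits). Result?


73 & 255 = 73

73


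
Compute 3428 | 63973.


0b110101100100 | 0b1111100111100101 = 0b1111110111100101 = 64997

64997


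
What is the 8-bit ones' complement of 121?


121 ^ 255 = 134

134


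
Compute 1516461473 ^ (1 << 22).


1516461473 ^ (1 << 22) = 1516461473 ^ 4194304 = 1512267169

1512267169


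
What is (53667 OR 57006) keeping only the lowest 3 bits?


Step 1: 53667 | 57006 = 57263
Step 2: 57263 & 7 = 7

7


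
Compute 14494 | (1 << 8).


14494 | (1 << 8) = 14494 | 256 = 14750

14750


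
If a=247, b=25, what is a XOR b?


247 ^ 25 = 238

238


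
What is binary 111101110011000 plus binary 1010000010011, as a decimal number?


111101110011000 + 1010000010011 = 1000111110101011 = 36779

36779


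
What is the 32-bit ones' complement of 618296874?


618296874 ^ 4294967295 = 3676670421

3676670421


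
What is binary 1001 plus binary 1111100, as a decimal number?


1001 + 1111100 = 10000101 = 133

133


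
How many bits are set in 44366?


0b1010110101001110 has 9 set bits

9


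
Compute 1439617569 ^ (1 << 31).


1439617569 ^ (1 << 31) = 1439617569 ^ 2147483648 = 3587101217

3587101217


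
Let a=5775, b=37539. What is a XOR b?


5775 ^ 37539 = 33836

33836


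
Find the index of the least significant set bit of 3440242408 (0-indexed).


0b11001101000011011110111011101000. Lowest set bit at position 3

3


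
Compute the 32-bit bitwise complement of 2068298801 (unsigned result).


~0b1111011010001111011110000110001 = 0b10000100101110000100001111001110 = 2226668494 (32-bit unsigned)

2226668494


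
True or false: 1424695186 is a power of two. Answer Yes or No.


0b1010100111010110001111110010010. Multiple bits set => No

No


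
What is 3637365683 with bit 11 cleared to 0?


3637365683 & ~(1 << 11) = 3637363635

3637363635


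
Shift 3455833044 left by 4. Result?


0b11001101111110111101001111010100 << 4 = 0b110011011111101111010011110101000000 = 55293328704

55293328704


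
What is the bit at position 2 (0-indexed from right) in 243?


0b11110011, position 2 = 0

0


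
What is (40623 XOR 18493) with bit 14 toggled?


Step 1: 40623 ^ 18493 = 54930
Step 2: 54930 ^ (1 << 14) = 54930 ^ 16384 = 38546

38546


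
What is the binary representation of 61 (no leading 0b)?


61 = 111101 in binary

111101


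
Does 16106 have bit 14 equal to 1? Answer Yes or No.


0b11111011101010, bit 14 = 0. No

No


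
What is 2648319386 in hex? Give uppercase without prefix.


2648319386 = 9DDA259A hex

9DDA259A


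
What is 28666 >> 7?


0b110111111111010 >> 7 = 0b11011111 = 223

223


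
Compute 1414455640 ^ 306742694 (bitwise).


0b1010100010011101110000101011000 ^ 0b10010010010001000010110100110 = 0b1000110000001100110010011111110 = 1174824190

1174824190


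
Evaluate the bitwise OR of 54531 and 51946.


0b1101010100000011 | 0b1100101011101010 = 0b1101111111101011 = 57323

57323


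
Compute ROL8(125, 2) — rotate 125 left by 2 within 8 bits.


Rotate 0b1111101 left by 2 (8-bit) = 0b11110101 = 245

245


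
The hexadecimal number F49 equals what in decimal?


F49 hex = 3913 decimal

3913


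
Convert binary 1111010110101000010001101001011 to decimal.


1111010110101000010001101001011 in decimal = 2060723019

2060723019


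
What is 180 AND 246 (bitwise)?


0b10110100 & 0b11110110 = 0b10110100 = 180

180


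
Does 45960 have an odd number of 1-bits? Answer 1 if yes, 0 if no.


0b1011001110001000 has 7 ones => parity 1

1


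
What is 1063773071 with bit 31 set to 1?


1063773071 | (1 << 31) = 1063773071 | 2147483648 = 3211256719

3211256719


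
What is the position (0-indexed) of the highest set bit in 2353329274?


0b10001100010001001111010001111010. Highest set bit at position 31

31


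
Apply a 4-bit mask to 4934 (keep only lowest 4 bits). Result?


4934 & 15 = 6

6


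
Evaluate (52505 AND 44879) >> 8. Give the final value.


Step 1: 52505 & 44879 = 36105
Step 2: 36105 >> 8 = 141

141


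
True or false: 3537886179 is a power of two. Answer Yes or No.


0b11010010110111111101101111100011. Multiple bits set => No

No


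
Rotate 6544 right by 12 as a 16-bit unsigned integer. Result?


Rotate 0b1100110010000 right by 12 (16-bit) = 0b1001100100000001 = 39169

39169


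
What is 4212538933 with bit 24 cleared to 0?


4212538933 & ~(1 << 24) = 4195761717

4195761717


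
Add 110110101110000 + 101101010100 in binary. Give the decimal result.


110110101110000 + 101101010100 = 111100011000100 = 30916

30916


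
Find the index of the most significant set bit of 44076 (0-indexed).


0b1010110000101100. Highest set bit at position 15

15


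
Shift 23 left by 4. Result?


0b10111 << 4 = 0b101110000 = 368

368


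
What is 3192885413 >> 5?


0b10111110010011111001000010100101 >> 5 = 0b101111100100111110010000101 = 99777669

99777669


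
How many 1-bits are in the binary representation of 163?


0b10100011 has 4 set bits

4


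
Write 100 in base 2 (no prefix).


100 = 1100100 in binary

1100100


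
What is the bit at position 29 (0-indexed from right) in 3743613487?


0b11011111001000110000001000101111, position 29 = 0

0


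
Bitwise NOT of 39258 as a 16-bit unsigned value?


~0b1001100101011010 = 0b110011010100101 = 26277 (16-bit unsigned)

26277


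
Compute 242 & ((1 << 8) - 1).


242 & 255 = 242

242


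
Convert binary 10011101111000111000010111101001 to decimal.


10011101111000111000010111101001 in decimal = 2648933865

2648933865


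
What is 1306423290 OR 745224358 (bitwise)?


0b1001101110111100110111111111010 | 0b101100011010110011100010100110 = 0b1101101111111110111111111111110 = 1845460990

1845460990


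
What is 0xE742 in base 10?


E742 hex = 59202 decimal

59202


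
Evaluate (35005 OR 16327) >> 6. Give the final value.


Step 1: 35005 | 16327 = 49151
Step 2: 49151 >> 6 = 767

767


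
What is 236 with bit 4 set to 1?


236 | (1 << 4) = 236 | 16 = 252

252


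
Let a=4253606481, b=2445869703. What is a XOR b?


4253606481 ^ 2445869703 = 1816256726

1816256726


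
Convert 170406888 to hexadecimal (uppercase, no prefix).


170406888 = A2833E8 hex

A2833E8


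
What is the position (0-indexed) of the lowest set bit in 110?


0b1101110. Lowest set bit at position 1

1


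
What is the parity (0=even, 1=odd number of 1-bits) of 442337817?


0b11010010111011000101000011001 has 14 ones => parity 0

0


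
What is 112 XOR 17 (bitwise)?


0b1110000 ^ 0b10001 = 0b1100001 = 97

97


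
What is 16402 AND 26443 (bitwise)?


0b100000000010010 & 0b110011101001011 = 0b100000000000010 = 16386

16386


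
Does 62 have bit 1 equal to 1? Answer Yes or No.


0b111110, bit 1 = 1. Yes

Yes


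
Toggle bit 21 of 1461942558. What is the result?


1461942558 ^ (1 << 21) = 1461942558 ^ 2097152 = 1459845406

1459845406


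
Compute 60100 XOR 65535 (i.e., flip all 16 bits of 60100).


60100 ^ 65535 = 5435

5435


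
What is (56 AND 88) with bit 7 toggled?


Step 1: 56 & 88 = 24
Step 2: 24 ^ (1 << 7) = 24 ^ 128 = 152

152


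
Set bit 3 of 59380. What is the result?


59380 | (1 << 3) = 59380 | 8 = 59388

59388


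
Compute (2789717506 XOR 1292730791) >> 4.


Step 1: 2789717506 ^ 1292730791 = 3947509669
Step 2: 3947509669 >> 4 = 246719354

246719354


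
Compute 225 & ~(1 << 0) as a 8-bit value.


225 & ~(1 << 0) = 224

224


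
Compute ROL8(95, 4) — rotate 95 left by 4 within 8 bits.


Rotate 0b1011111 left by 4 (8-bit) = 0b11110101 = 245

245


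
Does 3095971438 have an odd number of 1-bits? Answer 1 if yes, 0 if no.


0b10111000100010001100011001101110 has 15 ones => parity 1

1


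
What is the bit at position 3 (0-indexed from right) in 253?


0b11111101, position 3 = 1

1


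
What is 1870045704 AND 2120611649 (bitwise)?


0b1101111011101101010001000001000 & 0b1111110011001011111011101000001 = 0b1101110011001001010001000000000 = 1852088832

1852088832


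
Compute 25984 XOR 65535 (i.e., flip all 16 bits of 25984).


25984 ^ 65535 = 39551

39551


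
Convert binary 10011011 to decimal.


10011011 in decimal = 155

155


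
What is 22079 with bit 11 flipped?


22079 ^ (1 << 11) = 22079 ^ 2048 = 24127

24127


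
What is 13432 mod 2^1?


13432 & 1 = 0

0


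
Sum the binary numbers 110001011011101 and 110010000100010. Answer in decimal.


110001011011101 + 110010000100010 = 1100011011111111 = 50943

50943


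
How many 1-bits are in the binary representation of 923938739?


0b110111000100100010111110110011 has 17 set bits

17


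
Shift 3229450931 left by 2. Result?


0b11000000011111011000001010110011 << 2 = 0b1100000001111101100000101011001100 = 12917803724

12917803724


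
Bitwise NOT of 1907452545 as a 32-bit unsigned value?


~0b1110001101100010110101010000001 = 0b10001110010011101001010101111110 = 2387514750 (32-bit unsigned)

2387514750


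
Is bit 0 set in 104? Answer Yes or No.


0b1101000, bit 0 = 0. No

No


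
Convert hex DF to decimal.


DF hex = 223 decimal

223


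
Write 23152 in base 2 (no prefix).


23152 = 101101001110000 in binary

101101001110000


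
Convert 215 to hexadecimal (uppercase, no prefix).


215 = D7 hex

D7


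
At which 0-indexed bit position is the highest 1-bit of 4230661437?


0b11111100001010101100010100111101. Highest set bit at position 31

31


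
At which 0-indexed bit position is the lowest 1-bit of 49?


0b110001. Lowest set bit at position 0

0


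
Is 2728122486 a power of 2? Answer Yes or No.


0b10100010100110111101100001110110. Multiple bits set => No

No


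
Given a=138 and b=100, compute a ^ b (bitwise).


138 ^ 100 = 238

238


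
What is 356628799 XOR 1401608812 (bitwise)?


0b10101010000011011100100111111 ^ 0b1010011100010101101101001101100 = 0b1000110110010110110001101010011 = 1187734355

1187734355


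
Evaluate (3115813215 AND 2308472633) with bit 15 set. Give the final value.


Step 1: 3115813215 & 2308472633 = 2307918105
Step 2: 2307918105 | (1 << 15) = 2307918105 | 32768 = 2307950873

2307950873


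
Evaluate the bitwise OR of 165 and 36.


0b10100101 | 0b100100 = 0b10100101 = 165

165


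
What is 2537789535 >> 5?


0b10010111010000111001100001011111 >> 5 = 0b100101110100001110011000010 = 79305922

79305922


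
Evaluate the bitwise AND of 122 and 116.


0b1111010 & 0b1110100 = 0b1110000 = 112

112


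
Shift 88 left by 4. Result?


0b1011000 << 4 = 0b10110000000 = 1408

1408


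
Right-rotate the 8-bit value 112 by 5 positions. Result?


Rotate 0b1110000 right by 5 (8-bit) = 0b10000011 = 131

131


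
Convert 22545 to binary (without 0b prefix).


22545 = 101100000010001 in binary

101100000010001


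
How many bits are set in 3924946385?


0b11101001111100011110110111010001 has 20 set bits

20


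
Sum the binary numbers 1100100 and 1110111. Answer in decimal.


1100100 + 1110111 = 11011011 = 219

219


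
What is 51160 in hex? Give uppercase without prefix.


51160 = C7D8 hex

C7D8


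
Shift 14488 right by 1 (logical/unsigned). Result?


0b11100010011000 >> 1 = 0b1110001001100 = 7244

7244


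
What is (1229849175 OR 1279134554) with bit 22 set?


Step 1: 1229849175 | 1279134554 = 1300106079
Step 2: 1300106079 | (1 << 22) = 1300106079 | 4194304 = 1300106079

1300106079


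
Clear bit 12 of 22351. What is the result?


22351 & ~(1 << 12) = 18255

18255


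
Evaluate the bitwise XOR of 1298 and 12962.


0b10100010010 ^ 0b11001010100010 = 0b11011110110000 = 14256

14256


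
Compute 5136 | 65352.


0b1010000010000 | 0b1111111101001000 = 0b1111111101011000 = 65368

65368


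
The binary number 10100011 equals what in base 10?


10100011 in decimal = 163

163


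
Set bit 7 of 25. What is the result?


25 | (1 << 7) = 25 | 128 = 153

153


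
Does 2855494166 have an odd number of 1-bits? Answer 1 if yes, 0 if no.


0b10101010001100110110001000010110 has 14 ones => parity 0

0


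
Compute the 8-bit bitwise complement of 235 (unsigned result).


~0b11101011 = 0b10100 = 20 (8-bit unsigned)

20


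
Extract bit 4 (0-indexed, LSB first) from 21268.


0b101001100010100, position 4 = 1

1


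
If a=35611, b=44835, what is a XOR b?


35611 ^ 44835 = 9272

9272


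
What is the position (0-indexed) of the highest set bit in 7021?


0b1101101101101. Highest set bit at position 12

12


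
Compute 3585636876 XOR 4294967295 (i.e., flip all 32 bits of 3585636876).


3585636876 ^ 4294967295 = 709330419

709330419


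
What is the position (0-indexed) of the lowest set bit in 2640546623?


0b10011101011000111000101100111111. Lowest set bit at position 0

0


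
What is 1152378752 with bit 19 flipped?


1152378752 ^ (1 << 19) = 1152378752 ^ 524288 = 1151854464

1151854464


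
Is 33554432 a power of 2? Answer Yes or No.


0b10000000000000000000000000. Only one bit set => Yes

Yes


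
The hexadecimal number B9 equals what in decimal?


B9 hex = 185 decimal

185


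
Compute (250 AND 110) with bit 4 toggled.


Step 1: 250 & 110 = 106
Step 2: 106 ^ (1 << 4) = 106 ^ 16 = 122

122


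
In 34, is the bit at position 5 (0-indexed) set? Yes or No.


0b100010, bit 5 = 1. Yes

Yes


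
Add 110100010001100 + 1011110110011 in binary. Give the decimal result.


110100010001100 + 1011110110011 = 1000000000111111 = 32831

32831


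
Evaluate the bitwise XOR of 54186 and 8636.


0b1101001110101010 ^ 0b10000110111100 = 0b1111001000010110 = 61974

61974


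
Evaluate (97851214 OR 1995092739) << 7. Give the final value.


Step 1: 97851214 | 1995092739 = 2013247311
Step 2: 2013247311 << 7 = 257695655808

257695655808


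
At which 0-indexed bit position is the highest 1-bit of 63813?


0b1111100101000101. Highest set bit at position 15

15


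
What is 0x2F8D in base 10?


2F8D hex = 12173 decimal

12173


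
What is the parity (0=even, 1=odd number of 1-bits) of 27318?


0b110101010110110 has 9 ones => parity 1

1


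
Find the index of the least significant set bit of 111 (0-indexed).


0b1101111. Lowest set bit at position 0

0


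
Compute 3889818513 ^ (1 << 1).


3889818513 ^ (1 << 1) = 3889818513 ^ 2 = 3889818515

3889818515


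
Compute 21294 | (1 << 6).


21294 | (1 << 6) = 21294 | 64 = 21358

21358


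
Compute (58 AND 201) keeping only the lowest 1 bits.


Step 1: 58 & 201 = 8
Step 2: 8 & 1 = 0

0


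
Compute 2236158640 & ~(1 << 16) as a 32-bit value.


2236158640 & ~(1 << 16) = 2236093104

2236093104


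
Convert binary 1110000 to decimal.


1110000 in decimal = 112

112


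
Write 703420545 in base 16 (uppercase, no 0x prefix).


703420545 = 29ED5881 hex

29ED5881


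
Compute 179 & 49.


0b10110011 & 0b110001 = 0b110001 = 49

49


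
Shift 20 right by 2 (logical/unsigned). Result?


0b10100 >> 2 = 0b101 = 5

5


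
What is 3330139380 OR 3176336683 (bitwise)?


0b11000110011111011110010011110100 | 0b10111101010100110000110100101011 = 0b11111111011111111110110111111111 = 4286574079

4286574079


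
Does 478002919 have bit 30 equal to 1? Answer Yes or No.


0b11100011111011011111011100111, bit 30 = 0. No

No


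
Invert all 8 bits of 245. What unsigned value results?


245 ^ 255 = 10

10


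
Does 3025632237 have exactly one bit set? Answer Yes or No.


0b10110100010101110111101111101101. Multiple bits set => No

No


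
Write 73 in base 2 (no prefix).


73 = 1001001 in binary

1001001


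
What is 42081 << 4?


0b1010010001100001 << 4 = 0b10100100011000010000 = 673296

673296


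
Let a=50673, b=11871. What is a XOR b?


50673 ^ 11871 = 60334

60334


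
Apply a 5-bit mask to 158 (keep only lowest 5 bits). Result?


158 & 31 = 30

30


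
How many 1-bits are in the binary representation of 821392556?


0b110000111101010111010010101100 has 16 set bits

16


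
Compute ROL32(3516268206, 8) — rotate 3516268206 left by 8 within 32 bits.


Rotate 0b11010001100101011111111010101110 left by 8 (32-bit) = 0b10010101111111101010111011010001 = 2516496081

2516496081


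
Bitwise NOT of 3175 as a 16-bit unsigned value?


~0b110001100111 = 0b1111001110011000 = 62360 (16-bit unsigned)

62360
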